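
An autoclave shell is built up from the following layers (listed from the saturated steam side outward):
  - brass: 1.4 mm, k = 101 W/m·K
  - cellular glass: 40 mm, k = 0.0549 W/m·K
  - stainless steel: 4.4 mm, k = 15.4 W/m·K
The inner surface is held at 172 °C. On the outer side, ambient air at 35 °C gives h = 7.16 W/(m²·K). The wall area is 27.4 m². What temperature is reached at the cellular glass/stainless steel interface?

Using the resistance-network approach (series):
R_brass = L/(kA) = 0.0014/(101×27.4) = 5.059×10^-7 K/W
R_cellular glass = L/(kA) = 0.04/(0.0549×27.4) = 0.02659 K/W
R_stainless steel = L/(kA) = 0.0044/(15.4×27.4) = 1.043×10^-5 K/W
R_outer film = 1/(h_o·A) = 1/(7.16×27.4) = 0.005097 K/W
R_total = 0.0317 K/W;  Q = ΔT/R_total = 137/0.0317 = 4322 W
T_interface = T_inner − Q·ΣR(inner→interface) = 172 − 4320×0.02659

T ≈ 57.1 °C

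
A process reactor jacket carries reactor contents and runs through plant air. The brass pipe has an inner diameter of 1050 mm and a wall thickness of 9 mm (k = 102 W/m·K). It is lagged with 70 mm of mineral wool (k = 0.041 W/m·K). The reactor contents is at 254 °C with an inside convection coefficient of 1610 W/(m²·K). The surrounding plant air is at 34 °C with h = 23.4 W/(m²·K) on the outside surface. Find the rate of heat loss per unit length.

Cylindrical conduction, so R = ln(r₂/r₁)/(2πkL) per layer, in series:
R_inner film = 1/(h_i·2πr₁L) = 1/(1610×2π×0.525×1) = 1.883×10^-4 K/W
R_brass pipe wall = ln(534/525)/(2π×102×1) = 2.652×10^-5 K/W
R_mineral wool = ln(604/534)/(2π×0.041×1) = 0.4782 K/W
R_outer film = 1/(h_o·2πr_oL) = 1/(23.4×2π×0.604×1) = 0.01126 K/W
R_total = 0.4896 K/W
Q = ΔT/R_total = 220/0.4896

q′ ≈ 449 W/m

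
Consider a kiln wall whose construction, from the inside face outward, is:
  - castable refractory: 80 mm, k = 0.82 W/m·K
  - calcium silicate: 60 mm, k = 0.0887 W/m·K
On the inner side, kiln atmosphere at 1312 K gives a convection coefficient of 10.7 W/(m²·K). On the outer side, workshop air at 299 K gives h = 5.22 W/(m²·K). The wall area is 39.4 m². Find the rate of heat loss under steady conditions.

Treating each layer as a thermal resistance in series:
R_inner film = 1/(h_i·A) = 1/(10.7×39.4) = 0.002372 K/W
R_castable refractory = L/(kA) = 0.08/(0.82×39.4) = 0.002476 K/W
R_calcium silicate = L/(kA) = 0.06/(0.0887×39.4) = 0.01717 K/W
R_outer film = 1/(h_o·A) = 1/(5.22×39.4) = 0.004862 K/W
R_total = 0.02688 K/W
Q = ΔT / R_total = 1013 / 0.02688

Q ≈ 37700 W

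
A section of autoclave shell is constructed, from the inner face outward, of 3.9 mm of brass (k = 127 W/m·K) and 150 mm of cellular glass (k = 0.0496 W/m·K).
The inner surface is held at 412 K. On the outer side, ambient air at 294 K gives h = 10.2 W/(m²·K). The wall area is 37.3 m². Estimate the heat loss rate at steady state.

Using the resistance-network approach (series):
R_brass = L/(kA) = 0.0039/(127×37.3) = 8.233×10^-7 K/W
R_cellular glass = L/(kA) = 0.15/(0.0496×37.3) = 0.08108 K/W
R_outer film = 1/(h_o·A) = 1/(10.2×37.3) = 0.002628 K/W
R_total = 0.08371 K/W
Q = ΔT / R_total = 118 / 0.08371

Q ≈ 1410 W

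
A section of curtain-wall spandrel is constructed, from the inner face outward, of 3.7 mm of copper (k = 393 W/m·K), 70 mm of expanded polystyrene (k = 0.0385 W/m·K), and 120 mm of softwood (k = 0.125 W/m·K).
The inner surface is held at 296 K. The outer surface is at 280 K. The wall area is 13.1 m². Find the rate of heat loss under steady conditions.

Q ≈ 75.4 W

Using the resistance-network approach (series):
R_copper = L/(kA) = 0.0037/(393×13.1) = 7.187×10^-7 K/W
R_expanded polystyrene = L/(kA) = 0.07/(0.0385×13.1) = 0.1388 K/W
R_softwood = L/(kA) = 0.12/(0.125×13.1) = 0.07328 K/W
R_total = 0.2121 K/W
Q = ΔT / R_total = 16 / 0.2121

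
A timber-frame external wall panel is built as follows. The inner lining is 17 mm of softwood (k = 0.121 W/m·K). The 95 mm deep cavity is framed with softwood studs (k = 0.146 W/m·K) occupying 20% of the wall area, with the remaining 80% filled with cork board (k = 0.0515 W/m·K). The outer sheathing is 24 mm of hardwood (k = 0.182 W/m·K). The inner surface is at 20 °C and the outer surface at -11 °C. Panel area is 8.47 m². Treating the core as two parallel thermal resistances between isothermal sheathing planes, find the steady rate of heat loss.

Sheathing layers in series; stud and cavity paths in parallel between them.
R_inner = 0.017/(0.121×8.47) = 0.01659 K/W
R_stud  = 0.095/(0.146×0.2×8.47) = 0.3841 K/W
R_cav   = 0.095/(0.0515×0.8×8.47) = 0.2722 K/W
1/R_core = 1/R_stud + 1/R_cav → R_core = 0.1593 K/W
R_outer = 0.024/(0.182×8.47) = 0.01557 K/W
R_total = 0.1915 K/W
Q = ΔT/R_total = 31/0.1915

Q ≈ 162 W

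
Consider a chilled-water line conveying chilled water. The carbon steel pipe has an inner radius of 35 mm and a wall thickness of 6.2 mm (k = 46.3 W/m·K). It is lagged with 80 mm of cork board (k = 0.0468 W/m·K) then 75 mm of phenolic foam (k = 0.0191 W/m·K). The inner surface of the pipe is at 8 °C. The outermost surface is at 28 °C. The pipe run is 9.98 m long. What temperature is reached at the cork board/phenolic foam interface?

T ≈ 17.6 °C

For a radial system each layer contributes R = ln(r_out/r_in)/(2πkL); films add R = 1/(hA).
R_carbon steel pipe wall = ln(41.2/35)/(2π×46.3×9.98) = 5.617×10^-5 K/W
R_cork board = ln(121.2/41.2)/(2π×0.0468×9.98) = 0.3677 K/W
R_phenolic foam = ln(196.2/121.2)/(2π×0.0191×9.98) = 0.4022 K/W
R_total = 0.7699 K/W
Q = ΔT/R_total = 20/0.7699
Q = 26 W
T_interface = T_inner + Q·ΣR(inner→interface) = 8 + 26×0.3677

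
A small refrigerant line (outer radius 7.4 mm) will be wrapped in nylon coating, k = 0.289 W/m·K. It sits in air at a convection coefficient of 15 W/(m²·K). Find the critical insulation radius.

For a cylinder r_cr = k/h = 0.289/15
r_cr = 19.3 mm; since the bare radius (7.4 mm) is below r_cr, adding a thin layer of insulation will *increase* heat loss.

r_cr ≈ 19.3 mm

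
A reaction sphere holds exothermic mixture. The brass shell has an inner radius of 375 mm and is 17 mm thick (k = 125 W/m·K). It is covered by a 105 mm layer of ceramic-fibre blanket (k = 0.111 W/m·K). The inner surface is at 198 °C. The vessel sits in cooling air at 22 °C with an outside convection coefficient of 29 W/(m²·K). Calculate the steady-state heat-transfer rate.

Q ≈ 443 W

Radial (spherical) resistances in series:
R_brass shell = (1/0.375 − 1/0.392)/(4π×125) = 7.362×10^-5 K/W
R_ceramic-fibre blanket = (1/0.392 − 1/0.497)/(4π×0.111) = 0.3864 K/W
R_outer film = 1/(h·4πr_o²) = 1/(29×4π×0.497²) = 0.01111 K/W
R_total = 0.3976 K/W
Q = ΔT/R_total = 176/0.3976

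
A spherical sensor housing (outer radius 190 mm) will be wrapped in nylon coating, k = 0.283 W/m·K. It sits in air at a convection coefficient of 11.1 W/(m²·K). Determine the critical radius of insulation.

For a sphere r_cr = 2k/h = 2×0.283/11.1
r_cr = 51 mm; since the bare radius (190 mm) is above r_cr, any added insulation will reduce heat loss.

r_cr ≈ 51 mm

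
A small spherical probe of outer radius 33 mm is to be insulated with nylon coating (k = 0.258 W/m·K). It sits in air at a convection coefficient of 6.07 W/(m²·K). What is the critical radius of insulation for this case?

For a sphere r_cr = 2k/h = 2×0.258/6.07
r_cr = 85 mm; since the bare radius (33 mm) is below r_cr, adding a thin layer of insulation will *increase* heat loss.

r_cr ≈ 85 mm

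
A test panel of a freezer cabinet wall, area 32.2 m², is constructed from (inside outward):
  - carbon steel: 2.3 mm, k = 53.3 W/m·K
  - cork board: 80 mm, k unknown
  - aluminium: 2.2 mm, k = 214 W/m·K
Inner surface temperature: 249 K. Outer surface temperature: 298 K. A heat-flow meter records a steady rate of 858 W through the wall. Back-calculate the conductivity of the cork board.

k ≈ 0.0435 W/(m·K)

Series thermal resistances:
R_carbon steel = L/(kA) = 0.0023/(53.3×32.2) = 1.34×10^-6 K/W
R_aluminium = L/(kA) = 0.0022/(214×32.2) = 3.193×10^-7 K/W
Sum of known resistances R_other = 1.659×10^-6 K/W
Total R = ΔT/Q = 49/858 = 0.05711 K/W
R_cork board = R_total − R_other = 0.05711 K/W
k = L/(R·A) = 0.08/(0.05711×32.2)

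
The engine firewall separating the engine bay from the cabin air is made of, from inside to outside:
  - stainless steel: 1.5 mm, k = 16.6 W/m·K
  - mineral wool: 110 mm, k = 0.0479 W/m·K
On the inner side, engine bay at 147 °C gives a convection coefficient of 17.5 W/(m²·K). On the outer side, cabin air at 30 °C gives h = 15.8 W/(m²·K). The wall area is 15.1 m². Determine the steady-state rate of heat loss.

Model the wall as resistances in series:
R_inner film = 1/(h_i·A) = 1/(17.5×15.1) = 0.003784 K/W
R_stainless steel = L/(kA) = 0.0015/(16.6×15.1) = 5.984×10^-6 K/W
R_mineral wool = L/(kA) = 0.11/(0.0479×15.1) = 0.1521 K/W
R_outer film = 1/(h_o·A) = 1/(15.8×15.1) = 0.004191 K/W
R_total = 0.1601 K/W
Q = ΔT / R_total = 117 / 0.1601

Q ≈ 731 W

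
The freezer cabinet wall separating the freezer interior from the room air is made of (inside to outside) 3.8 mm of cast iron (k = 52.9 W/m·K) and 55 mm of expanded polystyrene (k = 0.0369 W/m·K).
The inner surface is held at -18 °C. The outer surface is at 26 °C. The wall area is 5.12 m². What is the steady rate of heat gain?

Q ≈ 151 W

Treating each layer as a thermal resistance in series:
R_cast iron = L/(kA) = 0.0038/(52.9×5.12) = 1.403×10^-5 K/W
R_expanded polystyrene = L/(kA) = 0.055/(0.0369×5.12) = 0.2911 K/W
R_total = 0.2911 K/W
Q = ΔT / R_total = 44 / 0.2911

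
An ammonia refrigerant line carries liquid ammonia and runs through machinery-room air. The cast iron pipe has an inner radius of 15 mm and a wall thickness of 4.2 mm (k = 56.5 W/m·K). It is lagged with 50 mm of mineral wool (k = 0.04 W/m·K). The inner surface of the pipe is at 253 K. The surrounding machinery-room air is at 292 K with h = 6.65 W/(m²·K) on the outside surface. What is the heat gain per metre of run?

q′ ≈ 7.16 W/m

Cylindrical conduction, so R = ln(r₂/r₁)/(2πkL) per layer, in series:
R_cast iron pipe wall = ln(19.2/15)/(2π×56.5×1) = 6.954×10^-4 K/W
R_mineral wool = ln(69.2/19.2)/(2π×0.04×1) = 5.101 K/W
R_outer film = 1/(h_o·2πr_oL) = 1/(6.65×2π×0.0692×1) = 0.3459 K/W
R_total = 5.448 K/W
Q = ΔT/R_total = 39/5.448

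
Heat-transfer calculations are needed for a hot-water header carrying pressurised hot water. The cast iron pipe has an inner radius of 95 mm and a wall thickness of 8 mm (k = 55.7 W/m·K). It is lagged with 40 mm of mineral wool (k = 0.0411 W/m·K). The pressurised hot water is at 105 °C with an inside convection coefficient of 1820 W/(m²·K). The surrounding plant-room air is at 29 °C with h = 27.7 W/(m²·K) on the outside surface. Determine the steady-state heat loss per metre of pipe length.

q′ ≈ 57.9 W/m

Cylindrical conduction, so R = ln(r₂/r₁)/(2πkL) per layer, in series:
R_inner film = 1/(h_i·2πr₁L) = 1/(1820×2π×0.095×1) = 9.205×10^-4 K/W
R_cast iron pipe wall = ln(103/95)/(2π×55.7×1) = 2.31×10^-4 K/W
R_mineral wool = ln(143/103)/(2π×0.0411×1) = 1.271 K/W
R_outer film = 1/(h_o·2πr_oL) = 1/(27.7×2π×0.143×1) = 0.04018 K/W
R_total = 1.312 K/W
Q = ΔT/R_total = 76/1.312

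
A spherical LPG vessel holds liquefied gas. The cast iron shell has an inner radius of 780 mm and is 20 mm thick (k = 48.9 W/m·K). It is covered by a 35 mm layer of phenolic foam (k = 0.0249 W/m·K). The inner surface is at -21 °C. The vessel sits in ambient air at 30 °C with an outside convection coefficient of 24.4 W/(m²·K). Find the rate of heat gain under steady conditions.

Each spherical layer contributes R = (1/r_i − 1/r_o)/(4πk):
R_cast iron shell = (1/0.78 − 1/0.8)/(4π×48.9) = 5.216×10^-5 K/W
R_phenolic foam = (1/0.8 − 1/0.835)/(4π×0.0249) = 0.1674 K/W
R_outer film = 1/(h·4πr_o²) = 1/(24.4×4π×0.835²) = 0.004678 K/W
R_total = 0.1722 K/W
Q = ΔT/R_total = 51/0.1722

Q ≈ 296 W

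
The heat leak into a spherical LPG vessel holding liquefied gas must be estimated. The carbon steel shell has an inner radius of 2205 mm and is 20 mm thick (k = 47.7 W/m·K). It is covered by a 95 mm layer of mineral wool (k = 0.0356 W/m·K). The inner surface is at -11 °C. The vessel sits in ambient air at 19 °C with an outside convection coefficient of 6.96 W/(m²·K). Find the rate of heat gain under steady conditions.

Radial (spherical) resistances in series:
R_carbon steel shell = (1/2.205 − 1/2.225)/(4π×47.7) = 6.801×10^-6 K/W
R_mineral wool = (1/2.225 − 1/2.32)/(4π×0.0356) = 0.04114 K/W
R_outer film = 1/(h·4πr_o²) = 1/(6.96×4π×2.32²) = 0.002124 K/W
R_total = 0.04327 K/W
Q = ΔT/R_total = 30/0.04327

Q ≈ 693 W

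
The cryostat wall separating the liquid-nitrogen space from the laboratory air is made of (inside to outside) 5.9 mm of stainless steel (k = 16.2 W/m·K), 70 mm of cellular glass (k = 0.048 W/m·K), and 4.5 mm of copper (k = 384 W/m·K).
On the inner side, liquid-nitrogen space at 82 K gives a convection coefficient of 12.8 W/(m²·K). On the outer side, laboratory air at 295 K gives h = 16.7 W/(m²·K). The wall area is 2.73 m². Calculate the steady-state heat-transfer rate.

Model the wall as resistances in series:
R_inner film = 1/(h_i·A) = 1/(12.8×2.73) = 0.02862 K/W
R_stainless steel = L/(kA) = 0.0059/(16.2×2.73) = 1.334×10^-4 K/W
R_cellular glass = L/(kA) = 0.07/(0.048×2.73) = 0.5342 K/W
R_copper = L/(kA) = 0.0045/(384×2.73) = 4.293×10^-6 K/W
R_outer film = 1/(h_o·A) = 1/(16.7×2.73) = 0.02193 K/W
R_total = 0.5849 K/W
Q = ΔT / R_total = 213 / 0.5849

Q ≈ 364 W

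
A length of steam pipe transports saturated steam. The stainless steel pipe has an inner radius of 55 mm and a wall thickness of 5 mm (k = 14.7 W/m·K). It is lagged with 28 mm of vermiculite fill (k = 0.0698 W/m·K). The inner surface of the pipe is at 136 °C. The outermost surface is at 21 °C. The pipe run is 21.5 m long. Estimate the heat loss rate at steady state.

Radial resistances (cylindrical: R_cond = ln(r_o/r_i)/(2πkL), R_conv = 1/(h·2πrL)):
R_stainless steel pipe wall = ln(60/55)/(2π×14.7×21.5) = 4.382×10^-5 K/W
R_vermiculite fill = ln(88/60)/(2π×0.0698×21.5) = 0.04062 K/W
R_total = 0.04066 K/W
Q = ΔT/R_total = 115/0.04066

Q ≈ 2830 W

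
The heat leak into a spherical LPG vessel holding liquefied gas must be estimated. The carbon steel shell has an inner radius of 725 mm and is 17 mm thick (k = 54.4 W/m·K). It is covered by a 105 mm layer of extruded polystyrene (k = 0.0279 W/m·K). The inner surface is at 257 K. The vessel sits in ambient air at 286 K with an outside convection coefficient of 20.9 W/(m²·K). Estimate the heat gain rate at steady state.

Q ≈ 60.2 W

Radial (spherical) resistances in series:
R_carbon steel shell = (1/0.725 − 1/0.742)/(4π×54.4) = 4.623×10^-5 K/W
R_extruded polystyrene = (1/0.742 − 1/0.847)/(4π×0.0279) = 0.4765 K/W
R_outer film = 1/(h·4πr_o²) = 1/(20.9×4π×0.847²) = 0.005307 K/W
R_total = 0.4819 K/W
Q = ΔT/R_total = 29/0.4819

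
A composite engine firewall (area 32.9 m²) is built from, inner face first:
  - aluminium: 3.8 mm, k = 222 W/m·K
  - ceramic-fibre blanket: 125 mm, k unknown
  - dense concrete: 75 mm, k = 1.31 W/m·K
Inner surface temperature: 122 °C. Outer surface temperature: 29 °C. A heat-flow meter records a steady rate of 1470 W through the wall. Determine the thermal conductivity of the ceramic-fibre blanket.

k ≈ 0.0618 W/(m·K)

Treating each layer as a thermal resistance in series:
R_aluminium = L/(kA) = 0.0038/(222×32.9) = 5.203×10^-7 K/W
R_dense concrete = L/(kA) = 0.075/(1.31×32.9) = 0.00174 K/W
Sum of known resistances R_other = 0.001741 K/W
Total R = ΔT/Q = 93/1470 = 0.06327 K/W
R_ceramic-fibre blanket = R_total − R_other = 0.06152 K/W
k = L/(R·A) = 0.125/(0.06152×32.9)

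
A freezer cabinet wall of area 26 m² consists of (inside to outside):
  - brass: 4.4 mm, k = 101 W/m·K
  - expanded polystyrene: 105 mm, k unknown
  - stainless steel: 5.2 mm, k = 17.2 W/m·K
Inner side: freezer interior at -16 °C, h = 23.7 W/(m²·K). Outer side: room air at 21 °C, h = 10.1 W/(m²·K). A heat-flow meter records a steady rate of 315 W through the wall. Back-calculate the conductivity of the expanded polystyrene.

k ≈ 0.0361 W/(m·K)

Series thermal resistances:
R_inner film = 1/(h_i·A) = 1/(23.7×26) = 0.001623 K/W
R_brass = L/(kA) = 0.0044/(101×26) = 1.676×10^-6 K/W
R_stainless steel = L/(kA) = 0.0052/(17.2×26) = 1.163×10^-5 K/W
R_outer film = 1/(h_o·A) = 1/(10.1×26) = 0.003808 K/W
Sum of known resistances R_other = 0.005444 K/W
Total R = ΔT/Q = 37/315 = 0.1175 K/W
R_expanded polystyrene = R_total − R_other = 0.112 K/W
k = L/(R·A) = 0.105/(0.112×26)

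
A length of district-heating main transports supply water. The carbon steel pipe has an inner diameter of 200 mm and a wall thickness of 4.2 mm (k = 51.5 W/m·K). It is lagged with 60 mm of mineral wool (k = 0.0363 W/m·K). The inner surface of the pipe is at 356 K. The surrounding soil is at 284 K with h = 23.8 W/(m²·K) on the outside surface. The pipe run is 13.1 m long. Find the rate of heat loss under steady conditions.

Q ≈ 464 W

Per-layer cylindrical resistances, series-summed:
R_carbon steel pipe wall = ln(104.2/100)/(2π×51.5×13.1) = 9.706×10^-6 K/W
R_mineral wool = ln(164.2/104.2)/(2π×0.0363×13.1) = 0.1522 K/W
R_outer film = 1/(h_o·2πr_oL) = 1/(23.8×2π×0.1642×13.1) = 0.003109 K/W
R_total = 0.1553 K/W
Q = ΔT/R_total = 72/0.1553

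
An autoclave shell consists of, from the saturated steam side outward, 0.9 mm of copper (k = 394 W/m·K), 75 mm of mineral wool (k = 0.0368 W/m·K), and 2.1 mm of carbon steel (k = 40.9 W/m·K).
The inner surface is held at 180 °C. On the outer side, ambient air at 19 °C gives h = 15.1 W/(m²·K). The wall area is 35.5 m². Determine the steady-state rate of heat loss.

Q ≈ 2720 W

Using the resistance-network approach (series):
R_copper = L/(kA) = 0.0009/(394×35.5) = 6.435×10^-8 K/W
R_mineral wool = L/(kA) = 0.075/(0.0368×35.5) = 0.05741 K/W
R_carbon steel = L/(kA) = 0.0021/(40.9×35.5) = 1.446×10^-6 K/W
R_outer film = 1/(h_o·A) = 1/(15.1×35.5) = 0.001865 K/W
R_total = 0.05928 K/W
Q = ΔT / R_total = 161 / 0.05928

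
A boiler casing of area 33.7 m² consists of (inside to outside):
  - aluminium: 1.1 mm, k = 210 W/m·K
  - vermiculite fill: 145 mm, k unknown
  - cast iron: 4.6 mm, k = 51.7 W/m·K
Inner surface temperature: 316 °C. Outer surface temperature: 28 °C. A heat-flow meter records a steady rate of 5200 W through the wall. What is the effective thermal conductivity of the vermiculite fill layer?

Model the wall as resistances in series:
R_aluminium = L/(kA) = 0.0011/(210×33.7) = 1.554×10^-7 K/W
R_cast iron = L/(kA) = 0.0046/(51.7×33.7) = 2.64×10^-6 K/W
Sum of known resistances R_other = 2.796×10^-6 K/W
Total R = ΔT/Q = 288/5200 = 0.05538 K/W
R_vermiculite fill = R_total − R_other = 0.05538 K/W
k = L/(R·A) = 0.145/(0.05538×33.7)

k ≈ 0.0777 W/(m·K)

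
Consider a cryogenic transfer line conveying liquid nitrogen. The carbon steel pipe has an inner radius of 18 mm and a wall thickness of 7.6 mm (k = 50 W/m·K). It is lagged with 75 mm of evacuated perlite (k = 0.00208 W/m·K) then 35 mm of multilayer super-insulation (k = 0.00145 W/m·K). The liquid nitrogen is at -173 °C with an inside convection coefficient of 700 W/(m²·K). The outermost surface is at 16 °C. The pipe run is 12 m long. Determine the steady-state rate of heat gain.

Radial resistances (cylindrical: R_cond = ln(r_o/r_i)/(2πkL), R_conv = 1/(h·2πrL)):
R_inner film = 1/(h_i·2πr₁L) = 1/(700×2π×0.018×12) = 0.001053 K/W
R_carbon steel pipe wall = ln(25.6/18)/(2π×50×12) = 9.343×10^-5 K/W
R_evacuated perlite = ln(100.6/25.6)/(2π×0.00208×12) = 8.726 K/W
R_multilayer super-insulation = ln(135.6/100.6)/(2π×0.00145×12) = 2.731 K/W
R_total = 11.46 K/W
Q = ΔT/R_total = 189/11.46

Q ≈ 16.5 W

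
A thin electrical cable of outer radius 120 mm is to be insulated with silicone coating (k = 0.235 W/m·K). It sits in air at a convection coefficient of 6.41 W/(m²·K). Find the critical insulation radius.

For a cylinder r_cr = k/h = 0.235/6.41
r_cr = 36.7 mm; since the bare radius (120 mm) is above r_cr, any added insulation will reduce heat loss.

r_cr ≈ 36.7 mm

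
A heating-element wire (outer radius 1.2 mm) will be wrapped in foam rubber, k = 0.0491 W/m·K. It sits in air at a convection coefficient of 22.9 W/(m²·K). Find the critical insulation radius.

For a cylinder r_cr = k/h = 0.0491/22.9
r_cr = 2.14 mm; since the bare radius (1.2 mm) is below r_cr, adding a thin layer of insulation will *increase* heat loss.

r_cr ≈ 2.14 mm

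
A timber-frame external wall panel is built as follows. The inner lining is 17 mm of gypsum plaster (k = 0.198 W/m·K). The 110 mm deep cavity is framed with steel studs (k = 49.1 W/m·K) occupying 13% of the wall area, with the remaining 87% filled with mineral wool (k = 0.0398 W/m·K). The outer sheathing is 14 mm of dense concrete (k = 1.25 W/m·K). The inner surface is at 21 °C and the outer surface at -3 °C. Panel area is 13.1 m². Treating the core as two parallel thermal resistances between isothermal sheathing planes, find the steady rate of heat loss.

Sheathing layers in series; stud and cavity paths in parallel between them.
R_inner = 0.017/(0.198×13.1) = 0.006554 K/W
R_stud  = 0.11/(49.1×0.13×13.1) = 0.001316 K/W
R_cav   = 0.11/(0.0398×0.87×13.1) = 0.2425 K/W
1/R_core = 1/R_stud + 1/R_cav → R_core = 0.001308 K/W
R_outer = 0.014/(1.25×13.1) = 8.55×10^-4 K/W
R_total = 0.008717 K/W
Q = ΔT/R_total = 24/0.008717

Q ≈ 2750 W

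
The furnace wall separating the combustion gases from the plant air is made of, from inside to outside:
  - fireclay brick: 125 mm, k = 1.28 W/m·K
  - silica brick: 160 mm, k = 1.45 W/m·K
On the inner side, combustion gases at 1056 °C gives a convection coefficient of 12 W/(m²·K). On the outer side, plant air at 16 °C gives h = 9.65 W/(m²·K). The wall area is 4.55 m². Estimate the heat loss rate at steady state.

Q ≈ 12000 W

Using the resistance-network approach (series):
R_inner film = 1/(h_i·A) = 1/(12×4.55) = 0.01832 K/W
R_fireclay brick = L/(kA) = 0.125/(1.28×4.55) = 0.02146 K/W
R_silica brick = L/(kA) = 0.16/(1.45×4.55) = 0.02425 K/W
R_outer film = 1/(h_o·A) = 1/(9.65×4.55) = 0.02278 K/W
R_total = 0.0868 K/W
Q = ΔT / R_total = 1040 / 0.0868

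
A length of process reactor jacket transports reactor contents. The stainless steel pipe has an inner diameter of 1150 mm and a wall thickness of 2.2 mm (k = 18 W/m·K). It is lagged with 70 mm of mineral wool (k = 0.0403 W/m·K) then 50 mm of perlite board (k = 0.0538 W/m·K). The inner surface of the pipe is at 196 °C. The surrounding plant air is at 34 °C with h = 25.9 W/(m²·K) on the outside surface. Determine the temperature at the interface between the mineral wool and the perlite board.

For a radial system each layer contributes R = ln(r_out/r_in)/(2πkL); films add R = 1/(hA).
R_stainless steel pipe wall = ln(577.2/575)/(2π×18×1) = 3.377×10^-5 K/W
R_mineral wool = ln(647.2/577.2)/(2π×0.0403×1) = 0.4521 K/W
R_perlite board = ln(697.2/647.2)/(2π×0.0538×1) = 0.2201 K/W
R_outer film = 1/(h_o·2πr_oL) = 1/(25.9×2π×0.6972×1) = 0.008814 K/W
R_total = 0.6811 K/W
Q = ΔT/R_total = 162/0.6811
Q = 238 W/m
T_interface = T_inner − Q·ΣR(inner→interface) = 196 − 238×0.4521

T ≈ 88.5 °C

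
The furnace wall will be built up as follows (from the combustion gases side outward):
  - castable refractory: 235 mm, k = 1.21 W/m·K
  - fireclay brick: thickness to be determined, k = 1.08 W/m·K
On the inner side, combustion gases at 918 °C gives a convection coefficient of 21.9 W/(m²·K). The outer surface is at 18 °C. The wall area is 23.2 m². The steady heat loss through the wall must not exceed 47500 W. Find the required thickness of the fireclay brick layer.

Series thermal resistances:
R_inner film = 1/(h_i·A) = 1/(21.9×23.2) = 0.001968 K/W
R_castable refractory = L/(kA) = 0.235/(1.21×23.2) = 0.008371 K/W
Sum of the known resistances R_other = 0.01034 K/W
Required total resistance R_tot = ΔT/Q_allow = 900/47500 = 0.01895 K/W
R_fireclay brick = R_tot − R_other = 0.008608 K/W
L = R·k·A = 0.008608×1.08×23.2

L ≈ 216 mm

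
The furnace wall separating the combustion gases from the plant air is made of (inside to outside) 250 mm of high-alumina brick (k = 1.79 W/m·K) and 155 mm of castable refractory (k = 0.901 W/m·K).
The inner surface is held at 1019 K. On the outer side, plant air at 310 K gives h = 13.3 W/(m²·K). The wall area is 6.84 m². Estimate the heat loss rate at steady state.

Q ≈ 12500 W

Treating each layer as a thermal resistance in series:
R_high-alumina brick = L/(kA) = 0.25/(1.79×6.84) = 0.02042 K/W
R_castable refractory = L/(kA) = 0.155/(0.901×6.84) = 0.02515 K/W
R_outer film = 1/(h_o·A) = 1/(13.3×6.84) = 0.01099 K/W
R_total = 0.05656 K/W
Q = ΔT / R_total = 709 / 0.05656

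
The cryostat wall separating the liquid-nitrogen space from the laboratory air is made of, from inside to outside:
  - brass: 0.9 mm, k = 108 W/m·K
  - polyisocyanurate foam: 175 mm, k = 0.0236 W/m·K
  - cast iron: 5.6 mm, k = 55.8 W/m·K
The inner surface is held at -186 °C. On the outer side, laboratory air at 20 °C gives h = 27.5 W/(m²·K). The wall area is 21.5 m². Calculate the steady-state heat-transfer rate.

Treating each layer as a thermal resistance in series:
R_brass = L/(kA) = 0.0009/(108×21.5) = 3.876×10^-7 K/W
R_polyisocyanurate foam = L/(kA) = 0.175/(0.0236×21.5) = 0.3449 K/W
R_cast iron = L/(kA) = 0.0056/(55.8×21.5) = 4.668×10^-6 K/W
R_outer film = 1/(h_o·A) = 1/(27.5×21.5) = 0.001691 K/W
R_total = 0.3466 K/W
Q = ΔT / R_total = 206 / 0.3466

Q ≈ 594 W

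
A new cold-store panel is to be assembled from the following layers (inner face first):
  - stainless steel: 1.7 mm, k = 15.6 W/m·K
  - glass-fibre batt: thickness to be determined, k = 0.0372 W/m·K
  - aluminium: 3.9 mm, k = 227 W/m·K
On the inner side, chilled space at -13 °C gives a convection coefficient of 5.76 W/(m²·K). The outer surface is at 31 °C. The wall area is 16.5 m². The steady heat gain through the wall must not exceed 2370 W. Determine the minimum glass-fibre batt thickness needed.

Model the wall as resistances in series:
R_inner film = 1/(h_i·A) = 1/(5.76×16.5) = 0.01052 K/W
R_stainless steel = L/(kA) = 0.0017/(15.6×16.5) = 6.605×10^-6 K/W
R_aluminium = L/(kA) = 0.0039/(227×16.5) = 1.041×10^-6 K/W
Sum of the known resistances R_other = 0.01053 K/W
Required total resistance R_tot = ΔT/Q_allow = 44/2370 = 0.01857 K/W
R_glass-fibre batt = R_tot − R_other = 0.008036 K/W
L = R·k·A = 0.008036×0.0372×16.5

L ≈ 4.93 mm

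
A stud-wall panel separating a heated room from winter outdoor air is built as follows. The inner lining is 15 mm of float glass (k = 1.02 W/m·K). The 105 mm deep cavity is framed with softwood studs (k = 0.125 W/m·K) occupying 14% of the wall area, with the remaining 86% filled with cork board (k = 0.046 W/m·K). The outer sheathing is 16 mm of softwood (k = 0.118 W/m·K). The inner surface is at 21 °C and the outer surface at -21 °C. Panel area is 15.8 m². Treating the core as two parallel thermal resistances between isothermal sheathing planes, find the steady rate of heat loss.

Q ≈ 333 W

Sheathing layers in series; stud and cavity paths in parallel between them.
R_inner = 0.015/(1.02×15.8) = 9.308×10^-4 K/W
R_stud  = 0.105/(0.125×0.14×15.8) = 0.3797 K/W
R_cav   = 0.105/(0.046×0.86×15.8) = 0.168 K/W
1/R_core = 1/R_stud + 1/R_cav → R_core = 0.1165 K/W
R_outer = 0.016/(0.118×15.8) = 0.008582 K/W
R_total = 0.126 K/W
Q = ΔT/R_total = 42/0.126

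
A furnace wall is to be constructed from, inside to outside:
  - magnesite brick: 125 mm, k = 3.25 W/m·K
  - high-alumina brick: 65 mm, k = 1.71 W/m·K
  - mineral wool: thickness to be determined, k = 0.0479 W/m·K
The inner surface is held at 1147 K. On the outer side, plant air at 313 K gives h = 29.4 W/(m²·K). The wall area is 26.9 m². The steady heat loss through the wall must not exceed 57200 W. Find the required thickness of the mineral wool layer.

Using the resistance-network approach (series):
R_magnesite brick = L/(kA) = 0.125/(3.25×26.9) = 0.00143 K/W
R_high-alumina brick = L/(kA) = 0.065/(1.71×26.9) = 0.001413 K/W
R_outer film = 1/(h_o·A) = 1/(29.4×26.9) = 0.001264 K/W
Sum of the known resistances R_other = 0.004107 K/W
Required total resistance R_tot = ΔT/Q_allow = 834/57200 = 0.01458 K/W
R_mineral wool = R_tot − R_other = 0.01047 K/W
L = R·k·A = 0.01047×0.0479×26.9

L ≈ 13.5 mm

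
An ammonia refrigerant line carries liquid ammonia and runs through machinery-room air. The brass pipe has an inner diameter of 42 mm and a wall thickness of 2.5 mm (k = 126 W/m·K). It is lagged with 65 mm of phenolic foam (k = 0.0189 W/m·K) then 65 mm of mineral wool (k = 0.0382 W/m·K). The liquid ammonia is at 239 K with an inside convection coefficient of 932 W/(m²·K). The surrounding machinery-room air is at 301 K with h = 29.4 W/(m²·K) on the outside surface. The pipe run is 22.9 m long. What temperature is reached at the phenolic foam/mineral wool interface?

T ≈ 290 K

For a radial system each layer contributes R = ln(r_out/r_in)/(2πkL); films add R = 1/(hA).
R_inner film = 1/(h_i·2πr₁L) = 1/(932×2π×0.021×22.9) = 3.551×10^-4 K/W
R_brass pipe wall = ln(23.5/21)/(2π×126×22.9) = 6.204×10^-6 K/W
R_phenolic foam = ln(88.5/23.5)/(2π×0.0189×22.9) = 0.4876 K/W
R_mineral wool = ln(153.5/88.5)/(2π×0.0382×22.9) = 0.1002 K/W
R_outer film = 1/(h_o·2πr_oL) = 1/(29.4×2π×0.1535×22.9) = 0.00154 K/W
R_total = 0.5897 K/W
Q = ΔT/R_total = 62/0.5897
Q = 105 W
T_interface = T_inner + Q·ΣR(inner→interface) = 239 + 105×0.488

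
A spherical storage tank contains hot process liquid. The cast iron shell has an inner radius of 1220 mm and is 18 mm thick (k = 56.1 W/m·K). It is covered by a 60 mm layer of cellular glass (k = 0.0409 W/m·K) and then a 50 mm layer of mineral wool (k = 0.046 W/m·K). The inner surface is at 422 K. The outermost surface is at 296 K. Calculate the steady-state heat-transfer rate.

Q ≈ 1030 W

Spherical conduction: R = (1/r_in − 1/r_out)/(4πk) per layer; series-sum.
R_cast iron shell = (1/1.22 − 1/1.238)/(4π×56.1) = 1.691×10^-5 K/W
R_cellular glass = (1/1.238 − 1/1.298)/(4π×0.0409) = 0.07265 K/W
R_mineral wool = (1/1.298 − 1/1.348)/(4π×0.046) = 0.04944 K/W
R_total = 0.1221 K/W
Q = ΔT/R_total = 126/0.1221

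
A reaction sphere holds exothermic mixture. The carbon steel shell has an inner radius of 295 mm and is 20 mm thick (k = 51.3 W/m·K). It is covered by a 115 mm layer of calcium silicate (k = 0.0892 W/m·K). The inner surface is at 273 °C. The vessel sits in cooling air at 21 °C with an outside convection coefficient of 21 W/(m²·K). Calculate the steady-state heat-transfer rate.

For a spherical shell R = (1/r₁ − 1/r₂)/(4πk); film R = 1/(h·4πr²). In series:
R_carbon steel shell = (1/0.295 − 1/0.315)/(4π×51.3) = 3.339×10^-4 K/W
R_calcium silicate = (1/0.315 − 1/0.43)/(4π×0.0892) = 0.7574 K/W
R_outer film = 1/(h·4πr_o²) = 1/(21×4π×0.43²) = 0.02049 K/W
R_total = 0.7783 K/W
Q = ΔT/R_total = 252/0.7783

Q ≈ 324 W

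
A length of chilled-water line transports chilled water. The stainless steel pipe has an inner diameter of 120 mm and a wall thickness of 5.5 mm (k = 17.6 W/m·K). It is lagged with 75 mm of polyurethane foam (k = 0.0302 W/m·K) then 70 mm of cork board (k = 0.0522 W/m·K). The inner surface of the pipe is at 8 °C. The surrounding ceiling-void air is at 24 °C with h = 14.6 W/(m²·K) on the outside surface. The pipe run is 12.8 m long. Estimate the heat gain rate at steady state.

Q ≈ 38.6 W

Cylindrical conduction, so R = ln(r₂/r₁)/(2πkL) per layer, in series:
R_stainless steel pipe wall = ln(65.5/60)/(2π×17.6×12.8) = 6.196×10^-5 K/W
R_polyurethane foam = ln(140.5/65.5)/(2π×0.0302×12.8) = 0.3142 K/W
R_cork board = ln(210.5/140.5)/(2π×0.0522×12.8) = 0.0963 K/W
R_outer film = 1/(h_o·2πr_oL) = 1/(14.6×2π×0.2105×12.8) = 0.004046 K/W
R_total = 0.4146 K/W
Q = ΔT/R_total = 16/0.4146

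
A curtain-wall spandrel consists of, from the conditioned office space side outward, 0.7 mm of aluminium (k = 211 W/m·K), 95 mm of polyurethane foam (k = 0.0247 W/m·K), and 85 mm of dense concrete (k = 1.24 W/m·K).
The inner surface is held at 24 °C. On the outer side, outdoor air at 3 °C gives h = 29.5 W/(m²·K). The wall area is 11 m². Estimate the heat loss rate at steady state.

Model the wall as resistances in series:
R_aluminium = L/(kA) = 0.0007/(211×11) = 3.016×10^-7 K/W
R_polyurethane foam = L/(kA) = 0.095/(0.0247×11) = 0.3497 K/W
R_dense concrete = L/(kA) = 0.085/(1.24×11) = 0.006232 K/W
R_outer film = 1/(h_o·A) = 1/(29.5×11) = 0.003082 K/W
R_total = 0.359 K/W
Q = ΔT / R_total = 21 / 0.359

Q ≈ 58.5 W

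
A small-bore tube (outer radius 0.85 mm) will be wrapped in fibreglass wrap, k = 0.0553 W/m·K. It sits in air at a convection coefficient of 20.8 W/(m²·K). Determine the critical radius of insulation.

r_cr ≈ 2.66 mm

For a cylinder r_cr = k/h = 0.0553/20.8
r_cr = 2.66 mm; since the bare radius (0.85 mm) is below r_cr, adding a thin layer of insulation will *increase* heat loss.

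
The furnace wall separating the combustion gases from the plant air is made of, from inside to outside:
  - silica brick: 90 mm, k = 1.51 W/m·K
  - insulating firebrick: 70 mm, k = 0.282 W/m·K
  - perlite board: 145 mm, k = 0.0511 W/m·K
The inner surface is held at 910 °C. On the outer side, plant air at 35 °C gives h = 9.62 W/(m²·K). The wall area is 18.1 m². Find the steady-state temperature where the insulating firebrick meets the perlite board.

Using the resistance-network approach (series):
R_silica brick = L/(kA) = 0.09/(1.51×18.1) = 0.003293 K/W
R_insulating firebrick = L/(kA) = 0.07/(0.282×18.1) = 0.01371 K/W
R_perlite board = L/(kA) = 0.145/(0.0511×18.1) = 0.1568 K/W
R_outer film = 1/(h_o·A) = 1/(9.62×18.1) = 0.005743 K/W
R_total = 0.1795 K/W;  Q = ΔT/R_total = 875/0.1795 = 4874 W
T_interface = T_inner − Q·ΣR(inner→interface) = 910 − 4870×0.01701

T ≈ 827 °C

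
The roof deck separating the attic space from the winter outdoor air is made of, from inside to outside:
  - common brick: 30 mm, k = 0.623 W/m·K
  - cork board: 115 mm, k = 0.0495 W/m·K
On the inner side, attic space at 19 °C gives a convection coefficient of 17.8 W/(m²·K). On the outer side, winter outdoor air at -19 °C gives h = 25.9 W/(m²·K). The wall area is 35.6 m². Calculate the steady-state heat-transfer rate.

Model the wall as resistances in series:
R_inner film = 1/(h_i·A) = 1/(17.8×35.6) = 0.001578 K/W
R_common brick = L/(kA) = 0.03/(0.623×35.6) = 0.001353 K/W
R_cork board = L/(kA) = 0.115/(0.0495×35.6) = 0.06526 K/W
R_outer film = 1/(h_o·A) = 1/(25.9×35.6) = 0.001085 K/W
R_total = 0.06927 K/W
Q = ΔT / R_total = 38 / 0.06927

Q ≈ 549 W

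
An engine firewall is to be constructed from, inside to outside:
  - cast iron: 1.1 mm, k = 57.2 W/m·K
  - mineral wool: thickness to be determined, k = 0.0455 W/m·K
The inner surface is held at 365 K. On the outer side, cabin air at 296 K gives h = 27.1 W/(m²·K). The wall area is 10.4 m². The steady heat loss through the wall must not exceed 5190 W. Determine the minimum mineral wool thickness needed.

L ≈ 4.61 mm

Series thermal resistances:
R_cast iron = L/(kA) = 0.0011/(57.2×10.4) = 1.849×10^-6 K/W
R_outer film = 1/(h_o·A) = 1/(27.1×10.4) = 0.003548 K/W
Sum of the known resistances R_other = 0.00355 K/W
Required total resistance R_tot = ΔT/Q_allow = 69/5190 = 0.01329 K/W
R_mineral wool = R_tot − R_other = 0.009745 K/W
L = R·k·A = 0.009745×0.0455×10.4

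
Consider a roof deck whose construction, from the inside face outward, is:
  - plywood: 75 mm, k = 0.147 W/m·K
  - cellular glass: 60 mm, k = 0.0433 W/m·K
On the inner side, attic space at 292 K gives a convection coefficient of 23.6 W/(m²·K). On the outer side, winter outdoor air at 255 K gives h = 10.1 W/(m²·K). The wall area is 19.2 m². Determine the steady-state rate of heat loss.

Thermal resistances in series:
R_inner film = 1/(h_i·A) = 1/(23.6×19.2) = 0.002207 K/W
R_plywood = L/(kA) = 0.075/(0.147×19.2) = 0.02657 K/W
R_cellular glass = L/(kA) = 0.06/(0.0433×19.2) = 0.07217 K/W
R_outer film = 1/(h_o·A) = 1/(10.1×19.2) = 0.005157 K/W
R_total = 0.1061 K/W
Q = ΔT / R_total = 37 / 0.1061

Q ≈ 349 W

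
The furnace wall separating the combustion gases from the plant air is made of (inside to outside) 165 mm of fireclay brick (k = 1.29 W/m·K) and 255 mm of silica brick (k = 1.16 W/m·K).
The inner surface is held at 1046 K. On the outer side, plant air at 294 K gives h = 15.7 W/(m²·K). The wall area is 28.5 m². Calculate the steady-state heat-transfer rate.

Using the resistance-network approach (series):
R_fireclay brick = L/(kA) = 0.165/(1.29×28.5) = 0.004488 K/W
R_silica brick = L/(kA) = 0.255/(1.16×28.5) = 0.007713 K/W
R_outer film = 1/(h_o·A) = 1/(15.7×28.5) = 0.002235 K/W
R_total = 0.01444 K/W
Q = ΔT / R_total = 752 / 0.01444

Q ≈ 52100 W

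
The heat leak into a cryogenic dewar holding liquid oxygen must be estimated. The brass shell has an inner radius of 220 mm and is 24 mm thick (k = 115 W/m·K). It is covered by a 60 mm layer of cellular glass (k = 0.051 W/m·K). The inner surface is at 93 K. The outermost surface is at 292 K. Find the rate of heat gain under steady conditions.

Q ≈ 158 W

Radial (spherical) resistances in series:
R_brass shell = (1/0.22 − 1/0.244)/(4π×115) = 3.094×10^-4 K/W
R_cellular glass = (1/0.244 − 1/0.304)/(4π×0.051) = 1.262 K/W
R_total = 1.262 K/W
Q = ΔT/R_total = 199/1.262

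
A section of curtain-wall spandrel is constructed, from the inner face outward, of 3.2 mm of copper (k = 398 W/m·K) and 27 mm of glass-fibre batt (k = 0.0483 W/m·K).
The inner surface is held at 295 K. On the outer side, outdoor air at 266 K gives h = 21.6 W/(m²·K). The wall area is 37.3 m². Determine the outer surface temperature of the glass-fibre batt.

T ≈ 268 K

Model the wall as resistances in series:
R_copper = L/(kA) = 0.0032/(398×37.3) = 2.156×10^-7 K/W
R_glass-fibre batt = L/(kA) = 0.027/(0.0483×37.3) = 0.01499 K/W
R_outer film = 1/(h_o·A) = 1/(21.6×37.3) = 0.001241 K/W
R_total = 0.01623 K/W;  Q = ΔT/R_total = 29/0.01623 = 1787 W
T_interface = T_inner − Q·ΣR(inner→interface) = 295 − 1790×0.01499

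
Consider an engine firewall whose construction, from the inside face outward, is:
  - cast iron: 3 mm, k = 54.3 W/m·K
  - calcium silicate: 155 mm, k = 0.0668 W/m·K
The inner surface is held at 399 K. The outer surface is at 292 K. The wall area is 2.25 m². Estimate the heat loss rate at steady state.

Q ≈ 104 W

Thermal resistances in series:
R_cast iron = L/(kA) = 0.003/(54.3×2.25) = 2.455×10^-5 K/W
R_calcium silicate = L/(kA) = 0.155/(0.0668×2.25) = 1.031 K/W
R_total = 1.031 K/W
Q = ΔT / R_total = 107 / 1.031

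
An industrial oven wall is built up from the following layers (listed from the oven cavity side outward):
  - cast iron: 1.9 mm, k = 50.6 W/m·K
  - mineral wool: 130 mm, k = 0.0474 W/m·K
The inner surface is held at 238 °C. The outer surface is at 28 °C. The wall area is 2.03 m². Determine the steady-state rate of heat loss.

Thermal resistances in series:
R_cast iron = L/(kA) = 0.0019/(50.6×2.03) = 1.85×10^-5 K/W
R_mineral wool = L/(kA) = 0.13/(0.0474×2.03) = 1.351 K/W
R_total = 1.351 K/W
Q = ΔT / R_total = 210 / 1.351

Q ≈ 155 W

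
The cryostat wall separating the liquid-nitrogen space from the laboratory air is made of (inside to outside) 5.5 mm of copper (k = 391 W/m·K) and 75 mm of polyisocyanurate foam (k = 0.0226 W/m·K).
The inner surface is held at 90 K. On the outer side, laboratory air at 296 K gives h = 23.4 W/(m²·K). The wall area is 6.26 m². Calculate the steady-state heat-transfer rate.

Using the resistance-network approach (series):
R_copper = L/(kA) = 0.0055/(391×6.26) = 2.247×10^-6 K/W
R_polyisocyanurate foam = L/(kA) = 0.075/(0.0226×6.26) = 0.5301 K/W
R_outer film = 1/(h_o·A) = 1/(23.4×6.26) = 0.006827 K/W
R_total = 0.537 K/W
Q = ΔT / R_total = 206 / 0.537

Q ≈ 384 W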